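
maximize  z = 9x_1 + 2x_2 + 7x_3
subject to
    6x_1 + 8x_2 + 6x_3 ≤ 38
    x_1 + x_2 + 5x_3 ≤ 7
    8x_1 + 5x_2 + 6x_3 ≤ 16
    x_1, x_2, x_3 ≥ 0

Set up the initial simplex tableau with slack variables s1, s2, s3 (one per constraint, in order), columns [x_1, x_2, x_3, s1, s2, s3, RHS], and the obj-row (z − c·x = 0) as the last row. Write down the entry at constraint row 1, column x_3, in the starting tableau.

Constraint 1 has coefficient 6 on x_3.

6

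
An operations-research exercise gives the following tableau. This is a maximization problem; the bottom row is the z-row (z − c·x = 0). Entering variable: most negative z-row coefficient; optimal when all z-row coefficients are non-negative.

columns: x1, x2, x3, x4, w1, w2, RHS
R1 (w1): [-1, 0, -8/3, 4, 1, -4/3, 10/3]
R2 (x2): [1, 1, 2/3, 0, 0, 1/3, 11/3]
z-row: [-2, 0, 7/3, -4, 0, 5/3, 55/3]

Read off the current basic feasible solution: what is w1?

10/3

w1 is basic (row 1); its value is the RHS of that row, 10/3.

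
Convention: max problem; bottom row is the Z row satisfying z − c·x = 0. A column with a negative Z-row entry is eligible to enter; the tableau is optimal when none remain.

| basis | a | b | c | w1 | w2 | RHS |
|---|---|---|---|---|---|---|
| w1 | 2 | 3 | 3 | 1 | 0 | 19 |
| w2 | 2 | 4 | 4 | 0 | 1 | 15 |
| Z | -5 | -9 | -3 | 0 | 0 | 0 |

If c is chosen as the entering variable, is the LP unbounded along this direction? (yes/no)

Column c has positive entries in row(s) 1, 2, so the ratio test bounds it — not unbounded.

no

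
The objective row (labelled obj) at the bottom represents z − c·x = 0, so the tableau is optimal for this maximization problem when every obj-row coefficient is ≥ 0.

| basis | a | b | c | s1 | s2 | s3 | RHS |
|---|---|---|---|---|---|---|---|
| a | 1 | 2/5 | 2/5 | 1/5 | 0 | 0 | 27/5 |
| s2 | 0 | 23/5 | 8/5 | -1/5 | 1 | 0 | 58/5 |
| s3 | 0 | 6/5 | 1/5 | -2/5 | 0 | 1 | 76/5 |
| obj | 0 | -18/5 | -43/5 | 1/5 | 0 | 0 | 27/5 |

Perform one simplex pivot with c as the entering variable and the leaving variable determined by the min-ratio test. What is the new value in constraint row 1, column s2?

Ratio test on column c — row 1: (27/5)/(2/5) = 27/2; row 2: (58/5)/(8/5) = 29/4; row 3: (76/5)/(1/5) = 76. Minimum is 29/4 at row 2 (s2 leaves); pivot element 8/5.
Divide row 2 by 8/5; eliminate column c from the other rows.
Row 1 update in column s2: 0 − (2/5)·(5/8) = -1/4.

-1/4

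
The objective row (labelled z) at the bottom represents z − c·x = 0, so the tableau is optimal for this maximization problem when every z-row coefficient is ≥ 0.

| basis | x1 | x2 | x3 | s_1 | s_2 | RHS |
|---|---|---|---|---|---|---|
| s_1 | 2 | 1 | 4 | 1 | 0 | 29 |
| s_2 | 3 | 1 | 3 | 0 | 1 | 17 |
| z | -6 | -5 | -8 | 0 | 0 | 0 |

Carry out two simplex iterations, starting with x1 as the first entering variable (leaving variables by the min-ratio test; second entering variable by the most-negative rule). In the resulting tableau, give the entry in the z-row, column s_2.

Ratio test on column x1 — row 1: 29/2 = 29/2; row 2: 17/3 = 17/3. Minimum is 17/3 at row 2 (s_2 leaves); pivot element 3.
Divide row 2 by 3; eliminate column x1 from the other rows.
Second iteration: most negative z-row entry is -3 in column x2, so x2 enters.
Ratio test on column x2 — row 1: (53/3)/(1/3) = 53; row 2: (17/3)/(1/3) = 17. Minimum is 17 at row 2 (x1 leaves); pivot element 1/3.
Divide row 2 by 1/3; eliminate column x2 from the other rows.
After both pivots, the entry at the z-row, column s_2 is 5.

5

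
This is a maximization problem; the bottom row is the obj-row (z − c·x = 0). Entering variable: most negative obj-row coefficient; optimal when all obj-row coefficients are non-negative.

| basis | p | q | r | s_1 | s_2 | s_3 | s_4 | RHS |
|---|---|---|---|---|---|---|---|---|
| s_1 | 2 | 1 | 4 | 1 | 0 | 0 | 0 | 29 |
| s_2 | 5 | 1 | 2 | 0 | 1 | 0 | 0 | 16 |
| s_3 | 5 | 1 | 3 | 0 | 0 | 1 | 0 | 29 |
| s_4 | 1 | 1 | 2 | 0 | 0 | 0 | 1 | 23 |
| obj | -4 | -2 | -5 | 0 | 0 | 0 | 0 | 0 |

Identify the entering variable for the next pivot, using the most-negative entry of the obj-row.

r

Negative obj-row entries: p: -4, q: -2, r: -5.
The most negative is -5 in column r, so r enters.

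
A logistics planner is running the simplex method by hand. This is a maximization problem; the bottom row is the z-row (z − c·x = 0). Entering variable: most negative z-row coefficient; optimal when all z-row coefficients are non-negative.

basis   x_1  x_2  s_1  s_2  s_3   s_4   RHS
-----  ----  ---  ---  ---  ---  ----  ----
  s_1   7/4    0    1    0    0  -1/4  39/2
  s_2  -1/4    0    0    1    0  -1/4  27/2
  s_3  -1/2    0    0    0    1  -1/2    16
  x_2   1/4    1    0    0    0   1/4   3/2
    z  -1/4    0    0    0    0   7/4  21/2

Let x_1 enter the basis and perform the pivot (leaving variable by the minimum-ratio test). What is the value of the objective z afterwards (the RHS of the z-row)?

Ratio test on column x_1 — row 1: (39/2)/(7/4) = 78/7; row 2: entry -1/4 ≤ 0; row 3: entry -1/2 ≤ 0; row 4: (3/2)/(1/4) = 6. Minimum is 6 at row 4 (x_2 leaves); pivot element 1/4.
Pivot on row 4; the z-row RHS becomes 21/2 − (-1/4)·6 = 12.

12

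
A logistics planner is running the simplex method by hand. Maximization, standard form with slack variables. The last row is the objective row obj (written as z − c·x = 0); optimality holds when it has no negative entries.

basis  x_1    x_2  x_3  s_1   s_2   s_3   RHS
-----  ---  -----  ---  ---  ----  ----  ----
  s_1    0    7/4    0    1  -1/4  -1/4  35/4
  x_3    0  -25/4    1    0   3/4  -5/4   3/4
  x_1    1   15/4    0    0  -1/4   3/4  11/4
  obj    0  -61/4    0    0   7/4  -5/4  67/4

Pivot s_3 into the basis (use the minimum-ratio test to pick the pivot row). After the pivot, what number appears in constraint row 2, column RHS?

Ratio test on column s_3 — row 1: entry -1/4 ≤ 0; row 2: entry -5/4 ≤ 0; row 3: (11/4)/(3/4) = 11/3. Minimum is 11/3 at row 3 (x_1 leaves); pivot element 3/4.
Divide row 3 by 3/4; eliminate column s_3 from the other rows.
Row 2 update in column RHS: 3/4 − (-5/4)·(11/3) = 16/3.

16/3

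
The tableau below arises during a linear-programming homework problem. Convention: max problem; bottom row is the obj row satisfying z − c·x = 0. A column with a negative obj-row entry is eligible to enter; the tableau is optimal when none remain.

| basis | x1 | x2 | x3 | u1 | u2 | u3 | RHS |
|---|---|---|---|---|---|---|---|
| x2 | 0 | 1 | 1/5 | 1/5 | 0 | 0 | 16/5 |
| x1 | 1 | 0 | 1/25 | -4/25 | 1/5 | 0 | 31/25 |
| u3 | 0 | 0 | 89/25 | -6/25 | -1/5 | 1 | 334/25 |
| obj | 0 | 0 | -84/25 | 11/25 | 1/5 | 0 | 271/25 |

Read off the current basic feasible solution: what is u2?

0

u2 is not in the basis, so in the current basic feasible solution u2 = 0.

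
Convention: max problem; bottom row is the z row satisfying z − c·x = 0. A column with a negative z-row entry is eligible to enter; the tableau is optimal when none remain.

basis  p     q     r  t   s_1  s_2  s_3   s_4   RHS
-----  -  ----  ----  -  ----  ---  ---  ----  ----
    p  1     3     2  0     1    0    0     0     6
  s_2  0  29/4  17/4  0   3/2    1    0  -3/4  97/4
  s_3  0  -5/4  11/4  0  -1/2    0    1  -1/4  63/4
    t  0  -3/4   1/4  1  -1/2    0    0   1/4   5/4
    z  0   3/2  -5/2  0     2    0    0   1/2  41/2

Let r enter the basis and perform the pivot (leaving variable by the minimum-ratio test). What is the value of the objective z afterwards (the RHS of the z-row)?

Ratio test on column r — row 1: 6/2 = 3; row 2: (97/4)/(17/4) = 97/17; row 3: (63/4)/(11/4) = 63/11; row 4: (5/4)/(1/4) = 5. Minimum is 3 at row 1 (p leaves); pivot element 2.
Pivot on row 1; the z-row RHS becomes 41/2 − (-5/2)·3 = 28.

28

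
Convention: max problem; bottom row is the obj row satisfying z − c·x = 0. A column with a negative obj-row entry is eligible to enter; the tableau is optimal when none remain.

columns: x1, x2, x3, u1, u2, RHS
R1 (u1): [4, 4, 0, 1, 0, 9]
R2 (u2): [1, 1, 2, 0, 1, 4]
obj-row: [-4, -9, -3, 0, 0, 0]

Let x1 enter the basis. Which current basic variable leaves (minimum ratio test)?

u1

Column x1 entries and ratios — u1: 9/4 = 9/4; u2: 4/1 = 4.
Smallest ratio is 9/4 in the row of u1, so u1 leaves.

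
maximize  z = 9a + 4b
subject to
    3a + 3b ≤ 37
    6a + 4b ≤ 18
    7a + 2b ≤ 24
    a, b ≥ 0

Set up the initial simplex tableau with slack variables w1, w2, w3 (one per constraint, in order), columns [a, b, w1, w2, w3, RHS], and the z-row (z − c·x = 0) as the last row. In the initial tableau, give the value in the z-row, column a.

The z-row carries the negated objective coefficients: the a entry is -9.

-9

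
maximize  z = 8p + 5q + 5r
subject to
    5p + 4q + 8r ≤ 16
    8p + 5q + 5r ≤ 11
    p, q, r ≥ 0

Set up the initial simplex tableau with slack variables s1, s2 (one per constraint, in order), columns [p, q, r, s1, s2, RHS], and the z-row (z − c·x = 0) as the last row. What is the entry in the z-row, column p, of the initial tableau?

-8

The z-row carries the negated objective coefficients: the p entry is -8.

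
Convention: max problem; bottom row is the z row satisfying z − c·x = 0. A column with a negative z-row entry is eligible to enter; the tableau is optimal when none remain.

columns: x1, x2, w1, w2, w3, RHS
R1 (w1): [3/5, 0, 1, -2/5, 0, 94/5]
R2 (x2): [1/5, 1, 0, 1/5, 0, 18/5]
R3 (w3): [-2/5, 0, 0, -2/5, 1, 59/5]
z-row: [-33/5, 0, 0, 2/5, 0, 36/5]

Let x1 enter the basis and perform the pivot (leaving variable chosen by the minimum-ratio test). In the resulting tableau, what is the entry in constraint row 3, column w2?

Ratio test on column x1 — row 1: (94/5)/(3/5) = 94/3; row 2: (18/5)/(1/5) = 18; row 3: entry -2/5 ≤ 0. Minimum is 18 at row 2 (x2 leaves); pivot element 1/5.
Divide row 2 by 1/5; eliminate column x1 from the other rows.
Row 3 update in column w2: -2/5 − (-2/5)·1 = 0.

0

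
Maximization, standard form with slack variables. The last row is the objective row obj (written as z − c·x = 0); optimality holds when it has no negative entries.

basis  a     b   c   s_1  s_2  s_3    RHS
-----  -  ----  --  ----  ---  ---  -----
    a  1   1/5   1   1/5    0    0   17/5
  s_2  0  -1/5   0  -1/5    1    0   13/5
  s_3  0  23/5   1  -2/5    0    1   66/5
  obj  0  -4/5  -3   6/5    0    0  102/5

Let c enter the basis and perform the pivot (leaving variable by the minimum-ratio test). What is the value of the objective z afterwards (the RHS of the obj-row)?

Ratio test on column c — row 1: (17/5)/1 = 17/5; row 2: entry 0 ≤ 0; row 3: (66/5)/1 = 66/5. Minimum is 17/5 at row 1 (a leaves); pivot element 1.
Pivot on row 1; the obj-row RHS becomes 102/5 − (-3)·(17/5) = 153/5.

153/5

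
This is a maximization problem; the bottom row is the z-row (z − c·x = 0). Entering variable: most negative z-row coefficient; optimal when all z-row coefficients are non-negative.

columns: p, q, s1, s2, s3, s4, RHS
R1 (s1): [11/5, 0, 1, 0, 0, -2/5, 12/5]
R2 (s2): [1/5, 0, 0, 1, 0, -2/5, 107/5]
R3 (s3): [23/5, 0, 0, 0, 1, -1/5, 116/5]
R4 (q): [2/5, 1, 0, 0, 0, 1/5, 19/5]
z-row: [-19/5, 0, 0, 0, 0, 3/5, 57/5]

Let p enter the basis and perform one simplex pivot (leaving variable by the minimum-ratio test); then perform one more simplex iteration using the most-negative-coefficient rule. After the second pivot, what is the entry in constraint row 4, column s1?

-2/3

Ratio test on column p — row 1: (12/5)/(11/5) = 12/11; row 2: (107/5)/(1/5) = 107; row 3: (116/5)/(23/5) = 116/23; row 4: (19/5)/(2/5) = 19/2. Minimum is 12/11 at row 1 (s1 leaves); pivot element 11/5.
Divide row 1 by 11/5; eliminate column p from the other rows.
Second iteration: most negative z-row entry is -1/11 in column s4, so s4 enters.
Ratio test on column s4 — row 1: entry -2/11 ≤ 0; row 2: entry -4/11 ≤ 0; row 3: (200/11)/(7/11) = 200/7; row 4: (37/11)/(3/11) = 37/3. Minimum is 37/3 at row 4 (q leaves); pivot element 3/11.
Divide row 4 by 3/11; eliminate column s4 from the other rows.
After both pivots, the entry at constraint row 4, column s1 is -2/3.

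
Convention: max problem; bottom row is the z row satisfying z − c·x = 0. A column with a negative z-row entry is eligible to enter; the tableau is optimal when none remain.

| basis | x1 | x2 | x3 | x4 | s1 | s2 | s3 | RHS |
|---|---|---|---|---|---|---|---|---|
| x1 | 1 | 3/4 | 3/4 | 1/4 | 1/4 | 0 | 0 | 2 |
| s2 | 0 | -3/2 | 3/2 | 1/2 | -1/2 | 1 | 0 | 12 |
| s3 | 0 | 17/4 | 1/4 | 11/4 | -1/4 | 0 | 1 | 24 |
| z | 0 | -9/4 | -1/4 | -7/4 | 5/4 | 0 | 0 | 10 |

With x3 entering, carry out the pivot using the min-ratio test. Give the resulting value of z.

32/3

Ratio test on column x3 — row 1: 2/(3/4) = 8/3; row 2: 12/(3/2) = 8; row 3: 24/(1/4) = 96. Minimum is 8/3 at row 1 (x1 leaves); pivot element 3/4.
Pivot on row 1; the z-row RHS becomes 10 − (-1/4)·(8/3) = 32/3.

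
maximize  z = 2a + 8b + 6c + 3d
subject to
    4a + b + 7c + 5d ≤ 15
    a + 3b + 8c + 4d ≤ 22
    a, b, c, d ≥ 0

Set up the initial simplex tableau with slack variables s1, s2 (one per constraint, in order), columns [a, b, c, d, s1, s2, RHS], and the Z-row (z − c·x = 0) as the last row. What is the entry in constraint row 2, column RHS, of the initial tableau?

22

The RHS of constraint 2 is b_2 = 22.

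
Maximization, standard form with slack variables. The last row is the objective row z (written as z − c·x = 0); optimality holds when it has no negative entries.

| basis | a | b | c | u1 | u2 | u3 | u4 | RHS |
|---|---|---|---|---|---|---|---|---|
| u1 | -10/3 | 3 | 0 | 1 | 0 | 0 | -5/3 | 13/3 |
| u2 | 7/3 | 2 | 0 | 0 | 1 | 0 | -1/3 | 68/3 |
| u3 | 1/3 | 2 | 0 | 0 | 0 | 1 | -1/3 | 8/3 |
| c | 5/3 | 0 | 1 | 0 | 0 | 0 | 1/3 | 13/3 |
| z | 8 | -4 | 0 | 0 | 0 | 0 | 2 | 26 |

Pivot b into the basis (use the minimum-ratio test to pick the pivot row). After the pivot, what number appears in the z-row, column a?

26/3

Ratio test on column b — row 1: (13/3)/3 = 13/9; row 2: (68/3)/2 = 34/3; row 3: (8/3)/2 = 4/3; row 4: entry 0 ≤ 0. Minimum is 4/3 at row 3 (u3 leaves); pivot element 2.
Divide row 3 by 2; eliminate column b from the other rows.
z-row update in column a: 8 − (-4)·(1/6) = 26/3.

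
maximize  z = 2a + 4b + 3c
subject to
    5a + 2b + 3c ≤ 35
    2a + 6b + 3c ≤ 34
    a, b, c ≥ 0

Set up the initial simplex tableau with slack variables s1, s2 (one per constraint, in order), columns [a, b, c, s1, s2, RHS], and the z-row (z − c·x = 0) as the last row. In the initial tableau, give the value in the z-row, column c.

The z-row carries the negated objective coefficients: the c entry is -3.

-3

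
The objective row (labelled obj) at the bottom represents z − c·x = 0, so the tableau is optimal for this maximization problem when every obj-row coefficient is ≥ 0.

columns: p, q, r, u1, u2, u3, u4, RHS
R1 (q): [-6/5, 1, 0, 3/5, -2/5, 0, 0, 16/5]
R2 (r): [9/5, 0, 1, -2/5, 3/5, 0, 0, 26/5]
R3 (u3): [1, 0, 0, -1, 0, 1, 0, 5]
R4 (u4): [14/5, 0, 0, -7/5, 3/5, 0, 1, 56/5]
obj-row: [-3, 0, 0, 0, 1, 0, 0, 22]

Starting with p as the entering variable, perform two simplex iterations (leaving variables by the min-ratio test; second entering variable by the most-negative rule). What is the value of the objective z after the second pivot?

Ratio test on column p — row 1: entry -6/5 ≤ 0; row 2: (26/5)/(9/5) = 26/9; row 3: 5/1 = 5; row 4: (56/5)/(14/5) = 4. Minimum is 26/9 at row 2 (r leaves); pivot element 9/5.
Pivot on row 2; the obj-row RHS becomes 22 − (-3)·(26/9) = 92/3.
Next entering variable (most negative obj-row entry -2/3): u1.
Ratio test on column u1 — row 1: (20/3)/(1/3) = 20; row 2: entry -2/9 ≤ 0; row 3: entry -7/9 ≤ 0; row 4: entry -7/9 ≤ 0. Minimum is 20 at row 1 (q leaves); pivot element 1/3.
After the second pivot the obj-row RHS is 92/3 − (-2/3)·20 = 44.

44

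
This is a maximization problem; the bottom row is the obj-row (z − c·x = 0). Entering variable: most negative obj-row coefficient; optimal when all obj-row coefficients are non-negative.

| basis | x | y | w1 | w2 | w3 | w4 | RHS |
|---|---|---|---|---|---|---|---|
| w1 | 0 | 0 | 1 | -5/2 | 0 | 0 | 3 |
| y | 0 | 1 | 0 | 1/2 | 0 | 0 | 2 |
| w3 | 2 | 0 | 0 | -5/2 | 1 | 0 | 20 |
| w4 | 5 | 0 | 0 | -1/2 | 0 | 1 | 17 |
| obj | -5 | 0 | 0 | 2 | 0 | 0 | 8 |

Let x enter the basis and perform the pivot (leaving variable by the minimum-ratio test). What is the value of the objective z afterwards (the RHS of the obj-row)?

Ratio test on column x — row 1: entry 0 ≤ 0; row 2: entry 0 ≤ 0; row 3: 20/2 = 10; row 4: 17/5 = 17/5. Minimum is 17/5 at row 4 (w4 leaves); pivot element 5.
Pivot on row 4; the obj-row RHS becomes 8 − (-5)·(17/5) = 25.

25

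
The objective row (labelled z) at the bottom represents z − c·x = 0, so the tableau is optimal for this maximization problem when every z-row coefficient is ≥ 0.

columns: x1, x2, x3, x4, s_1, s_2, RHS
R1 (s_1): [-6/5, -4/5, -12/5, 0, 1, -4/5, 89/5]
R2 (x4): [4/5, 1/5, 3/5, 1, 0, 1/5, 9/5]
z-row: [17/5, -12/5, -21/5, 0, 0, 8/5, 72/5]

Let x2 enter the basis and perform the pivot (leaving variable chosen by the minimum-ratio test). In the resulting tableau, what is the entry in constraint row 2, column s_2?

Ratio test on column x2 — row 1: entry -4/5 ≤ 0; row 2: (9/5)/(1/5) = 9. Minimum is 9 at row 2 (x4 leaves); pivot element 1/5.
Divide row 2 by 1/5; eliminate column x2 from the other rows.
In the new row 2, the s_2 entry is the old entry divided by the pivot: (1/5)/(1/5) = 1.

1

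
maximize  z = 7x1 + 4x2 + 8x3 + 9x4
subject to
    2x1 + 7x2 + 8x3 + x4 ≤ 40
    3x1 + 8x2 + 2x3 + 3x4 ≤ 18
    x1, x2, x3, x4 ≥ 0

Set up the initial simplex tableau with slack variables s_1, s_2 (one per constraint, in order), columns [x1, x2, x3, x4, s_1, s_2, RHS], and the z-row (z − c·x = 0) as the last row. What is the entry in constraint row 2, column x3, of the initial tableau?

2

Constraint 2 has coefficient 2 on x3.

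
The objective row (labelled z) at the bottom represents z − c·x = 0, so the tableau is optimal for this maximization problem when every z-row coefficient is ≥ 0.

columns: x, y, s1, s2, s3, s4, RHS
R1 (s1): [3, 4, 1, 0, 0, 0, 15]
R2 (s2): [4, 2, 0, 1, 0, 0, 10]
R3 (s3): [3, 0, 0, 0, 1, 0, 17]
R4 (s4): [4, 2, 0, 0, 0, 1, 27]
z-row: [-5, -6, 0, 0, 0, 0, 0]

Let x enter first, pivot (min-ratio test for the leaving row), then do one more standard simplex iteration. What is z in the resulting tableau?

Ratio test on column x — row 1: 15/3 = 5; row 2: 10/4 = 5/2; row 3: 17/3 = 17/3; row 4: 27/4 = 27/4. Minimum is 5/2 at row 2 (s2 leaves); pivot element 4.
Pivot on row 2; the z-row RHS becomes 0 − (-5)·(5/2) = 25/2.
Next entering variable (most negative z-row entry -7/2): y.
Ratio test on column y — row 1: (15/2)/(5/2) = 3; row 2: (5/2)/(1/2) = 5; row 3: entry -3/2 ≤ 0; row 4: entry 0 ≤ 0. Minimum is 3 at row 1 (s1 leaves); pivot element 5/2.
After the second pivot the z-row RHS is 25/2 − (-7/2)·3 = 23.

23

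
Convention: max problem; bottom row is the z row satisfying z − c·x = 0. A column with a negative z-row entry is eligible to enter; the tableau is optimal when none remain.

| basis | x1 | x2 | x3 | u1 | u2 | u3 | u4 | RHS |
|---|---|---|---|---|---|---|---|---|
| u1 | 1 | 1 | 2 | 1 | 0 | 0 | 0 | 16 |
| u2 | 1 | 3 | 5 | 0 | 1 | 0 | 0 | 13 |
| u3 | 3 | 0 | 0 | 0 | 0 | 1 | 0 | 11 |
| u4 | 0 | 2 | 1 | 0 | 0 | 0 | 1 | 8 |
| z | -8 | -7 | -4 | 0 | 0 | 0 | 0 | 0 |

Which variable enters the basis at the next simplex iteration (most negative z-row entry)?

x1

Negative z-row entries: x1: -8, x2: -7, x3: -4.
The most negative is -8 in column x1, so x1 enters.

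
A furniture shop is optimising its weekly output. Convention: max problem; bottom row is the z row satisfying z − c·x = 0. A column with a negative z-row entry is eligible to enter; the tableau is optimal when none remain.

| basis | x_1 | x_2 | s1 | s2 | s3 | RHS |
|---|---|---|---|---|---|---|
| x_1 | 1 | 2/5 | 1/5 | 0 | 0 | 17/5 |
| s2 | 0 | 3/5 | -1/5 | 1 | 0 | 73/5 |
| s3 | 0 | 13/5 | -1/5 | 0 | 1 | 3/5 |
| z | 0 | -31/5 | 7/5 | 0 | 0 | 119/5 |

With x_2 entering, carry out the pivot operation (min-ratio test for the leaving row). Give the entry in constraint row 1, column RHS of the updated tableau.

Ratio test on column x_2 — row 1: (17/5)/(2/5) = 17/2; row 2: (73/5)/(3/5) = 73/3; row 3: (3/5)/(13/5) = 3/13. Minimum is 3/13 at row 3 (s3 leaves); pivot element 13/5.
Divide row 3 by 13/5; eliminate column x_2 from the other rows.
Row 1 update in column RHS: 17/5 − (2/5)·(3/13) = 43/13.

43/13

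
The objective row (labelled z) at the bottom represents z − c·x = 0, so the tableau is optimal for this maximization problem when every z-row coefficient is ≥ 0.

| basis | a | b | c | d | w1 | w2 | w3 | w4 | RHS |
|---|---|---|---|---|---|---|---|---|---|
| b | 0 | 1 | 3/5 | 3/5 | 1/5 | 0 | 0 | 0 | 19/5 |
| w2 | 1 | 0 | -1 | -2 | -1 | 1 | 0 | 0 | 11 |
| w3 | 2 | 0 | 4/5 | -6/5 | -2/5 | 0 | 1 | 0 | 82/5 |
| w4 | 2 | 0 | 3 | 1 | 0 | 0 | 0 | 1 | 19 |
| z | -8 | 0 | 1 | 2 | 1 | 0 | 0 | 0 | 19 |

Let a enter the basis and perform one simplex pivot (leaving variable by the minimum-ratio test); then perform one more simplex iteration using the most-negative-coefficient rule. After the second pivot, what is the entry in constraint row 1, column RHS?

Ratio test on column a — row 1: entry 0 ≤ 0; row 2: 11/1 = 11; row 3: (82/5)/2 = 41/5; row 4: 19/2 = 19/2. Minimum is 41/5 at row 3 (w3 leaves); pivot element 2.
Divide row 3 by 2; eliminate column a from the other rows.
Second iteration: most negative z-row entry is -14/5 in column d, so d enters.
Ratio test on column d — row 1: (19/5)/(3/5) = 19/3; row 2: entry -7/5 ≤ 0; row 3: entry -3/5 ≤ 0; row 4: (13/5)/(11/5) = 13/11. Minimum is 13/11 at row 4 (w4 leaves); pivot element 11/5.
Divide row 4 by 11/5; eliminate column d from the other rows.
After both pivots, the entry at constraint row 1, column RHS is 34/11.

34/11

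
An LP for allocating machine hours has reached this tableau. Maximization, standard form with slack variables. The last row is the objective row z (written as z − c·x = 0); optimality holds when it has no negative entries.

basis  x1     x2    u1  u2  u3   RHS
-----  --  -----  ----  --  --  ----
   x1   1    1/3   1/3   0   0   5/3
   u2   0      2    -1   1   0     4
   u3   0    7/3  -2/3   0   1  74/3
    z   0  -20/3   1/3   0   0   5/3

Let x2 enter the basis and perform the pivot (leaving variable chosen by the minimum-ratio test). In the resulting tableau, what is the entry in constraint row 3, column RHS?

Ratio test on column x2 — row 1: (5/3)/(1/3) = 5; row 2: 4/2 = 2; row 3: (74/3)/(7/3) = 74/7. Minimum is 2 at row 2 (u2 leaves); pivot element 2.
Divide row 2 by 2; eliminate column x2 from the other rows.
Row 3 update in column RHS: 74/3 − (7/3)·2 = 20.

20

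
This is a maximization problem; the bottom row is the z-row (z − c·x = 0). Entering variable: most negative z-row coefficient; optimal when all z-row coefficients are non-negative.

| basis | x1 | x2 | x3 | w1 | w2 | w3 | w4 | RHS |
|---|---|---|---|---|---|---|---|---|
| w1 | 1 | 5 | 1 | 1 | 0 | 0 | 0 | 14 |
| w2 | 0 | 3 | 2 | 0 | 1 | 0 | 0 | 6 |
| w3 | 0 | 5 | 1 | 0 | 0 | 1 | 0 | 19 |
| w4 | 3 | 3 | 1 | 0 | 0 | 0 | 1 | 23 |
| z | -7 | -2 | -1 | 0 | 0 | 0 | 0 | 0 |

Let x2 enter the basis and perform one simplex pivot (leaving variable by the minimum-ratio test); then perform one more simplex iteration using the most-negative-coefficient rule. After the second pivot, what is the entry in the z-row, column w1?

7

Ratio test on column x2 — row 1: 14/5 = 14/5; row 2: 6/3 = 2; row 3: 19/5 = 19/5; row 4: 23/3 = 23/3. Minimum is 2 at row 2 (w2 leaves); pivot element 3.
Divide row 2 by 3; eliminate column x2 from the other rows.
Second iteration: most negative z-row entry is -7 in column x1, so x1 enters.
Ratio test on column x1 — row 1: 4/1 = 4; row 2: entry 0 ≤ 0; row 3: entry 0 ≤ 0; row 4: 17/3 = 17/3. Minimum is 4 at row 1 (w1 leaves); pivot element 1.
Divide row 1 by 1; eliminate column x1 from the other rows.
After both pivots, the entry at the z-row, column w1 is 7.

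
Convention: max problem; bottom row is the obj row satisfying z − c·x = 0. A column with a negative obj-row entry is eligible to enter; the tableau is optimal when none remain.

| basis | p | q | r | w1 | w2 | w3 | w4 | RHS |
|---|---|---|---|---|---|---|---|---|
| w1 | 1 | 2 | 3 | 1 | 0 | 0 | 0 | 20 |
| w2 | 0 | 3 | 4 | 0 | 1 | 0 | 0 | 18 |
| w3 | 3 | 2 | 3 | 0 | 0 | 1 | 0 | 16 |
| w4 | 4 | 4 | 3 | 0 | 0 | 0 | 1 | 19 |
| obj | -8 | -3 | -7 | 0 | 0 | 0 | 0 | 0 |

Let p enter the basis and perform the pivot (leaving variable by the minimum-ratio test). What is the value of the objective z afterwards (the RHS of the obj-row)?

38

Ratio test on column p — row 1: 20/1 = 20; row 2: entry 0 ≤ 0; row 3: 16/3 = 16/3; row 4: 19/4 = 19/4. Minimum is 19/4 at row 4 (w4 leaves); pivot element 4.
Pivot on row 4; the obj-row RHS becomes 0 − (-8)·(19/4) = 38.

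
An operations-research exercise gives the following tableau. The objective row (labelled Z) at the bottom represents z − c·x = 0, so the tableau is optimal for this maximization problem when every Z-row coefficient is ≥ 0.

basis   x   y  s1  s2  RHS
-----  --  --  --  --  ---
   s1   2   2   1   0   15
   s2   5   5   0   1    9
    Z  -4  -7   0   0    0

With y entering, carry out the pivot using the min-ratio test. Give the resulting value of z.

Ratio test on column y — row 1: 15/2 = 15/2; row 2: 9/5 = 9/5. Minimum is 9/5 at row 2 (s2 leaves); pivot element 5.
Pivot on row 2; the Z-row RHS becomes 0 − (-7)·(9/5) = 63/5.

63/5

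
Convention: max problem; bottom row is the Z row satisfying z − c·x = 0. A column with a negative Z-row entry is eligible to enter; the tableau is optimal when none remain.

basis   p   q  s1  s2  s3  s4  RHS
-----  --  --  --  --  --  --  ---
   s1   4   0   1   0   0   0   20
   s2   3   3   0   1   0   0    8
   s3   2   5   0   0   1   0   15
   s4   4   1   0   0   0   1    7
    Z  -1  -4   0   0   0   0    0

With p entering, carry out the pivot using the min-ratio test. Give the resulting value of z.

Ratio test on column p — row 1: 20/4 = 5; row 2: 8/3 = 8/3; row 3: 15/2 = 15/2; row 4: 7/4 = 7/4. Minimum is 7/4 at row 4 (s4 leaves); pivot element 4.
Pivot on row 4; the Z-row RHS becomes 0 − (-1)·(7/4) = 7/4.

7/4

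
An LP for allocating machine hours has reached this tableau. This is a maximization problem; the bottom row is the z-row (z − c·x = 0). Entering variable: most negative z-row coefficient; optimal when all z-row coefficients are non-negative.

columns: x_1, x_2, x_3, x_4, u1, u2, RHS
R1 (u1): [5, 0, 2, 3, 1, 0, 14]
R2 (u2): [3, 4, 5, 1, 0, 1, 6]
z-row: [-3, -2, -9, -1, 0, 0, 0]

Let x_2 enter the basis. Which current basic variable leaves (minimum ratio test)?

u2

Column x_2 entries and ratios — u1: 0 ≤ 0, skip; u2: 6/4 = 3/2.
Smallest ratio is 3/2 in the row of u2, so u2 leaves.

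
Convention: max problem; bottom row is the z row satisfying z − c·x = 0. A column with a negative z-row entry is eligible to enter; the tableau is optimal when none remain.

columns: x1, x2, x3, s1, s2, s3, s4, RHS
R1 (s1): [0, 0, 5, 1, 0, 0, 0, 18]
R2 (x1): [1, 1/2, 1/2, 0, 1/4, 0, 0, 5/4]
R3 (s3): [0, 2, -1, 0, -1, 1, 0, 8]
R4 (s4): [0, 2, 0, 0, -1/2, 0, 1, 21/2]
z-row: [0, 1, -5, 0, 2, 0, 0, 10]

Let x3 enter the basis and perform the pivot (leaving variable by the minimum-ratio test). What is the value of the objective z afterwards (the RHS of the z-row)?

Ratio test on column x3 — row 1: 18/5 = 18/5; row 2: (5/4)/(1/2) = 5/2; row 3: entry -1 ≤ 0; row 4: entry 0 ≤ 0. Minimum is 5/2 at row 2 (x1 leaves); pivot element 1/2.
Pivot on row 2; the z-row RHS becomes 10 − (-5)·(5/2) = 45/2.

45/2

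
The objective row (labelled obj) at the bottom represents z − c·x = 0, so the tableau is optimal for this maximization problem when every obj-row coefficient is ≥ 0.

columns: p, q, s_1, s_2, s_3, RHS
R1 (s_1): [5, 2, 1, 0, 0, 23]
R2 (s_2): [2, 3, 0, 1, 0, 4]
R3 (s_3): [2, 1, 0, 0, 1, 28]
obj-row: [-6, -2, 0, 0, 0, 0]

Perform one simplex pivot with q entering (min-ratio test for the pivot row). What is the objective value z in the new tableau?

8/3

Ratio test on column q — row 1: 23/2 = 23/2; row 2: 4/3 = 4/3; row 3: 28/1 = 28. Minimum is 4/3 at row 2 (s_2 leaves); pivot element 3.
Pivot on row 2; the obj-row RHS becomes 0 − (-2)·(4/3) = 8/3.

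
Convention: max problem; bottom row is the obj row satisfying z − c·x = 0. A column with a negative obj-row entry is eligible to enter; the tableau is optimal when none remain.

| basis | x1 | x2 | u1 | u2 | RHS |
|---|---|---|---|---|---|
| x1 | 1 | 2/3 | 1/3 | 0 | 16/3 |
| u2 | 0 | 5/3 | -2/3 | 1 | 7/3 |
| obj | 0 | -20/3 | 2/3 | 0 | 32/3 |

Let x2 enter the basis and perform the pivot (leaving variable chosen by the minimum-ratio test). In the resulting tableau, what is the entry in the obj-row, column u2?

Ratio test on column x2 — row 1: (16/3)/(2/3) = 8; row 2: (7/3)/(5/3) = 7/5. Minimum is 7/5 at row 2 (u2 leaves); pivot element 5/3.
Divide row 2 by 5/3; eliminate column x2 from the other rows.
obj-row update in column u2: 0 − (-20/3)·(3/5) = 4.

4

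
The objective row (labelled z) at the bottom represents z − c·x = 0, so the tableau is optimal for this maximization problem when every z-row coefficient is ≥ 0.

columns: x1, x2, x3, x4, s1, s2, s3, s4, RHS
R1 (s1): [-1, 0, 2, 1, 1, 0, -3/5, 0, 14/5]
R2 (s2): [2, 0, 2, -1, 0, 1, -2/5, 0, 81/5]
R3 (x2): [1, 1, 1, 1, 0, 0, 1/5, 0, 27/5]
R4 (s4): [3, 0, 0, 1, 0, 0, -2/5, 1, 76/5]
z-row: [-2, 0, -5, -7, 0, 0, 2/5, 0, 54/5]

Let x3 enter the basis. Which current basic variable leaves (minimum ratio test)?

Column x3 entries and ratios — s1: (14/5)/2 = 7/5; s2: (81/5)/2 = 81/10; x2: (27/5)/1 = 27/5; s4: 0 ≤ 0, skip.
Smallest ratio is 7/5 in the row of s1, so s1 leaves.

s1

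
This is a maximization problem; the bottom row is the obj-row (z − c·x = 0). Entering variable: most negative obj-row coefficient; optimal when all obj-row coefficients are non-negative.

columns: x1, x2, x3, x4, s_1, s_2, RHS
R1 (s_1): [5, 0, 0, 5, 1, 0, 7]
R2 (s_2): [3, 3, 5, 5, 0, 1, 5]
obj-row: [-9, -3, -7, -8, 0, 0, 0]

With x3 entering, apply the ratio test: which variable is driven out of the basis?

Column x3 entries and ratios — s_1: 0 ≤ 0, skip; s_2: 5/5 = 1.
Smallest ratio is 1 in the row of s_2, so s_2 leaves.

s_2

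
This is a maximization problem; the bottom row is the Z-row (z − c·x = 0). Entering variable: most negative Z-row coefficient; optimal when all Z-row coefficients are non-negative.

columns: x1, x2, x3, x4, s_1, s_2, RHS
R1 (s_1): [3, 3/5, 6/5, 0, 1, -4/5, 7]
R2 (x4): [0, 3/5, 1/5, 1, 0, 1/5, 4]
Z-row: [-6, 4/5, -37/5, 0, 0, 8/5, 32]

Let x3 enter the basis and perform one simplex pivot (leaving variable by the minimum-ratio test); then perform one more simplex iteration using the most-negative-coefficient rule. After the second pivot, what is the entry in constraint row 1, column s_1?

Ratio test on column x3 — row 1: 7/(6/5) = 35/6; row 2: 4/(1/5) = 20. Minimum is 35/6 at row 1 (s_1 leaves); pivot element 6/5.
Divide row 1 by 6/5; eliminate column x3 from the other rows.
Second iteration: most negative Z-row entry is -10/3 in column s_2, so s_2 enters.
Ratio test on column s_2 — row 1: entry -2/3 ≤ 0; row 2: (17/6)/(1/3) = 17/2. Minimum is 17/2 at row 2 (x4 leaves); pivot element 1/3.
Divide row 2 by 1/3; eliminate column s_2 from the other rows.
After both pivots, the entry at constraint row 1, column s_1 is 1/2.

1/2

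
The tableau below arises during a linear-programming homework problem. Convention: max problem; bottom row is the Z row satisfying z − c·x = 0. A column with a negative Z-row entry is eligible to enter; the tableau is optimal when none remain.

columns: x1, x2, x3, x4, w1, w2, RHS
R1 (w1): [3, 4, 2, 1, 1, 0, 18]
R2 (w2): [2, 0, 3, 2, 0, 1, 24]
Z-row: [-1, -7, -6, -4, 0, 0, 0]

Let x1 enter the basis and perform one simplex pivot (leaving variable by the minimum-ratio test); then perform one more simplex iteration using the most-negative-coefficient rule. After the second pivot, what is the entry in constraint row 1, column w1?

Ratio test on column x1 — row 1: 18/3 = 6; row 2: 24/2 = 12. Minimum is 6 at row 1 (w1 leaves); pivot element 3.
Divide row 1 by 3; eliminate column x1 from the other rows.
Second iteration: most negative Z-row entry is -17/3 in column x2, so x2 enters.
Ratio test on column x2 — row 1: 6/(4/3) = 9/2; row 2: entry -8/3 ≤ 0. Minimum is 9/2 at row 1 (x1 leaves); pivot element 4/3.
Divide row 1 by 4/3; eliminate column x2 from the other rows.
After both pivots, the entry at constraint row 1, column w1 is 1/4.

1/4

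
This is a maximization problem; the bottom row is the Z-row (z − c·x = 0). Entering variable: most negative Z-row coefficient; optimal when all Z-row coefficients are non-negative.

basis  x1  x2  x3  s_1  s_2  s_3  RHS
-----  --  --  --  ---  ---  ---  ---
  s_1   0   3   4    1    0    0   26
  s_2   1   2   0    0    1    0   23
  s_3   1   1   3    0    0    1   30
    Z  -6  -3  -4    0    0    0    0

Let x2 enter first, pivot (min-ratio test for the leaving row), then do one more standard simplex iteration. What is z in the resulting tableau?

Ratio test on column x2 — row 1: 26/3 = 26/3; row 2: 23/2 = 23/2; row 3: 30/1 = 30. Minimum is 26/3 at row 1 (s_1 leaves); pivot element 3.
Pivot on row 1; the Z-row RHS becomes 0 − (-3)·(26/3) = 26.
Next entering variable (most negative Z-row entry -6): x1.
Ratio test on column x1 — row 1: entry 0 ≤ 0; row 2: (17/3)/1 = 17/3; row 3: (64/3)/1 = 64/3. Minimum is 17/3 at row 2 (s_2 leaves); pivot element 1.
After the second pivot the Z-row RHS is 26 − (-6)·(17/3) = 60.

60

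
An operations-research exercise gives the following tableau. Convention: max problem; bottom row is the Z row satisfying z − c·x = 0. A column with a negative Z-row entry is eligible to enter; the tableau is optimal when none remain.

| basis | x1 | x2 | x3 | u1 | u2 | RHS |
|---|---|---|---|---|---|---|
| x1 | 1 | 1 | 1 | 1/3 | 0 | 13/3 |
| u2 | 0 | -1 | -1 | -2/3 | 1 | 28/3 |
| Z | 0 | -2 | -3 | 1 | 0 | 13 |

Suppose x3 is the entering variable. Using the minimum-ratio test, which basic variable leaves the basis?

Column x3 entries and ratios — x1: (13/3)/1 = 13/3; u2: -1 ≤ 0, skip.
Smallest ratio is 13/3 in the row of x1, so x1 leaves.

x1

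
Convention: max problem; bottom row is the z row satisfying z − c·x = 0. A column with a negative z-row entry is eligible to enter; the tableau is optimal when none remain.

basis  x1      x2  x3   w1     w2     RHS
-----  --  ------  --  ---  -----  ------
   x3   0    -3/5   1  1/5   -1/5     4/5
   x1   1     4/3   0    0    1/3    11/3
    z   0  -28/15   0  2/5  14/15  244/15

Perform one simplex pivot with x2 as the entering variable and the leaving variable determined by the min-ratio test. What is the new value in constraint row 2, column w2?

1/4

Ratio test on column x2 — row 1: entry -3/5 ≤ 0; row 2: (11/3)/(4/3) = 11/4. Minimum is 11/4 at row 2 (x1 leaves); pivot element 4/3.
Divide row 2 by 4/3; eliminate column x2 from the other rows.
In the new row 2, the w2 entry is the old entry divided by the pivot: (1/3)/(4/3) = 1/4.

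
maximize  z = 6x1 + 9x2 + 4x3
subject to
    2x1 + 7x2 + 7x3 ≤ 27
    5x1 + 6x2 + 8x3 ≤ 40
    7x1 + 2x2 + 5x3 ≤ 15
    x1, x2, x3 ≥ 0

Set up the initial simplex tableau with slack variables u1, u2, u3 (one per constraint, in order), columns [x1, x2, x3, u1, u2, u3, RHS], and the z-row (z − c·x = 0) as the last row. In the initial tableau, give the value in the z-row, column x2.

The z-row carries the negated objective coefficients: the x2 entry is -9.

-9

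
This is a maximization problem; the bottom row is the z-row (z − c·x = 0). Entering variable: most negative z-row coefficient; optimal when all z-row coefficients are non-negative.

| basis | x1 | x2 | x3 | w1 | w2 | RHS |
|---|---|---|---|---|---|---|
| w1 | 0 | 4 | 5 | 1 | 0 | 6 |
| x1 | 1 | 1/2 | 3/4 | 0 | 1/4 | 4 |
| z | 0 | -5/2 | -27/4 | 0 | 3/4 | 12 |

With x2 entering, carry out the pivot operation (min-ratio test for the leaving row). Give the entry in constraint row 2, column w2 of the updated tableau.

Ratio test on column x2 — row 1: 6/4 = 3/2; row 2: 4/(1/2) = 8. Minimum is 3/2 at row 1 (w1 leaves); pivot element 4.
Divide row 1 by 4; eliminate column x2 from the other rows.
Row 2 update in column w2: 1/4 − (1/2)·0 = 1/4.

1/4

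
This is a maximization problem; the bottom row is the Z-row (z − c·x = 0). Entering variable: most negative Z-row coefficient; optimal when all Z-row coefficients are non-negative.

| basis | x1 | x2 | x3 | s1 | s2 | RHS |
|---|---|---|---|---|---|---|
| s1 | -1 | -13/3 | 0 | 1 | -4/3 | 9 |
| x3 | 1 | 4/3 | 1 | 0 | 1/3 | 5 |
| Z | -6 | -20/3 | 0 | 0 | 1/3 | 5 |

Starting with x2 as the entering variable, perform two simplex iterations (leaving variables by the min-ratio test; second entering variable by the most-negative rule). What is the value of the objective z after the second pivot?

35

Ratio test on column x2 — row 1: entry -13/3 ≤ 0; row 2: 5/(4/3) = 15/4. Minimum is 15/4 at row 2 (x3 leaves); pivot element 4/3.
Pivot on row 2; the Z-row RHS becomes 5 − (-20/3)·(15/4) = 30.
Next entering variable (most negative Z-row entry -1): x1.
Ratio test on column x1 — row 1: (101/4)/(9/4) = 101/9; row 2: (15/4)/(3/4) = 5. Minimum is 5 at row 2 (x2 leaves); pivot element 3/4.
After the second pivot the Z-row RHS is 30 − (-1)·5 = 35.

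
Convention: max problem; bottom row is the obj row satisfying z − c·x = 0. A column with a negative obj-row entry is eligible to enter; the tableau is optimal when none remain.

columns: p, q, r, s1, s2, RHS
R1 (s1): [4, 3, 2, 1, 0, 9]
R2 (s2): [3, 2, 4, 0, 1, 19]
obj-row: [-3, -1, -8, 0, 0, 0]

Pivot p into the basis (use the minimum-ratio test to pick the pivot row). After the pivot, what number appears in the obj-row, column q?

5/4

Ratio test on column p — row 1: 9/4 = 9/4; row 2: 19/3 = 19/3. Minimum is 9/4 at row 1 (s1 leaves); pivot element 4.
Divide row 1 by 4; eliminate column p from the other rows.
obj-row update in column q: -1 − (-3)·(3/4) = 5/4.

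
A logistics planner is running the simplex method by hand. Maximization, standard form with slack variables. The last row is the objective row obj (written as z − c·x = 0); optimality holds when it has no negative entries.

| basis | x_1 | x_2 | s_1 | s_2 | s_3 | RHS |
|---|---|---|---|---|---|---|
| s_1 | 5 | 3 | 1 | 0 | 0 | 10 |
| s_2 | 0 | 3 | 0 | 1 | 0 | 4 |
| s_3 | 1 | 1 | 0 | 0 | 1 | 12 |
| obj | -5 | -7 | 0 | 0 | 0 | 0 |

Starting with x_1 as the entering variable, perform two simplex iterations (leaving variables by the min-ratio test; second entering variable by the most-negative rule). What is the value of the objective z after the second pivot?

46/3

Ratio test on column x_1 — row 1: 10/5 = 2; row 2: entry 0 ≤ 0; row 3: 12/1 = 12. Minimum is 2 at row 1 (s_1 leaves); pivot element 5.
Pivot on row 1; the obj-row RHS becomes 0 − (-5)·2 = 10.
Next entering variable (most negative obj-row entry -4): x_2.
Ratio test on column x_2 — row 1: 2/(3/5) = 10/3; row 2: 4/3 = 4/3; row 3: 10/(2/5) = 25. Minimum is 4/3 at row 2 (s_2 leaves); pivot element 3.
After the second pivot the obj-row RHS is 10 − (-4)·(4/3) = 46/3.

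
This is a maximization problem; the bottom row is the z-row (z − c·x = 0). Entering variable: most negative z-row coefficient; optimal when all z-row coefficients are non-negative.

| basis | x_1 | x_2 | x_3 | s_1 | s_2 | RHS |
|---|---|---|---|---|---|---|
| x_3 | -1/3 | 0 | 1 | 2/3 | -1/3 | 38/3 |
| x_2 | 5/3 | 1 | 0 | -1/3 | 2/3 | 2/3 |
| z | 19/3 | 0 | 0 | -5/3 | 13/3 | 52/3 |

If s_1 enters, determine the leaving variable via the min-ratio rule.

Column s_1 entries and ratios — x_3: (38/3)/(2/3) = 19; x_2: -1/3 ≤ 0, skip.
Smallest ratio is 19 in the row of x_3, so x_3 leaves.

x_3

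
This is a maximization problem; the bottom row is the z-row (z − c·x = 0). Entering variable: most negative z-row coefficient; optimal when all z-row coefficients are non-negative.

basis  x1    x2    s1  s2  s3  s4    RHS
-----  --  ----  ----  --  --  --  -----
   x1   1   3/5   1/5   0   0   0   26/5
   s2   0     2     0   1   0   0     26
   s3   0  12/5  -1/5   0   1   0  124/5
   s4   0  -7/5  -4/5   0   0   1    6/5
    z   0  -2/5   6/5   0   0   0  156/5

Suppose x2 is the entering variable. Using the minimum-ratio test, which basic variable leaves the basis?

x1

Column x2 entries and ratios — x1: (26/5)/(3/5) = 26/3; s2: 26/2 = 13; s3: (124/5)/(12/5) = 31/3; s4: -7/5 ≤ 0, skip.
Smallest ratio is 26/3 in the row of x1, so x1 leaves.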